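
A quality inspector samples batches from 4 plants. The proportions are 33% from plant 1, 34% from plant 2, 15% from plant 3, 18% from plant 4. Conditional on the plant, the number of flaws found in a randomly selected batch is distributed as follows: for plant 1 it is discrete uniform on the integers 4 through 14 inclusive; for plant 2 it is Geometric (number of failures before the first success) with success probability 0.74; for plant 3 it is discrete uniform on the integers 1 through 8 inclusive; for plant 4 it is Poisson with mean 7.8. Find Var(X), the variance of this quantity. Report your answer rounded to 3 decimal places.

Per component, 1: μ=9, E[X²]=91; 2: μ=0.351351, E[X²]=0.598247; 3: μ=4.5, E[X²]=25.5; 4: μ=7.8, E[X²]=68.64.
E[X] = 0.33·9 + 0.34·0.351351 + 0.15·4.5 + 0.18·7.8 = 5.16846.
E[X²] = 0.33·91 + 0.34·0.598247 + 0.15·25.5 + 0.18·68.64 = 46.4136.
Var(X) = E[X²] − (E[X])² = 46.4136 − 26.713 = 19.7006.

19.701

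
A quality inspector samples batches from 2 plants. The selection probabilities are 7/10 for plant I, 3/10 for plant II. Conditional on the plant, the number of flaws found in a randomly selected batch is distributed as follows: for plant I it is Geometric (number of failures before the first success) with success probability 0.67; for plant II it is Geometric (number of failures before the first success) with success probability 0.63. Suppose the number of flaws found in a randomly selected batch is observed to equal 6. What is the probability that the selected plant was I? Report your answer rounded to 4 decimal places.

Likelihoods P(X=6 | ·): I: 0.000865284; II: 0.00161641.
Posterior ∝ prior × likelihood. Numerator for I: 0.7·0.000865284 = 0.000605698.
Normalizing constant: 0.7·0.000865284 + 0.3·0.00161641 = 0.00109062.
P(I | observation) = 0.000605698 / 0.00109062 = 0.55537.

0.5554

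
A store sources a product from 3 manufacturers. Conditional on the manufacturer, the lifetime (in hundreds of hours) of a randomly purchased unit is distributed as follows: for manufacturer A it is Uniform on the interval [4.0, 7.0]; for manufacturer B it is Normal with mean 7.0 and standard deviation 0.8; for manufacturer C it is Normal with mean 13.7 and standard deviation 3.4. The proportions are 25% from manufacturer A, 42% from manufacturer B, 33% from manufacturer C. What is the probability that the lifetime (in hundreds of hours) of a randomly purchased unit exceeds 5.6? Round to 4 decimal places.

0.8470

Conditional on each manufacturer, P(X > 5.6): A: 0.466667; B: 0.959941; C: 0.991399.
By total probability, P(X > 5.6) = 0.25·0.466667 + 0.42·0.959941 + 0.33·0.991399 = 0.847003.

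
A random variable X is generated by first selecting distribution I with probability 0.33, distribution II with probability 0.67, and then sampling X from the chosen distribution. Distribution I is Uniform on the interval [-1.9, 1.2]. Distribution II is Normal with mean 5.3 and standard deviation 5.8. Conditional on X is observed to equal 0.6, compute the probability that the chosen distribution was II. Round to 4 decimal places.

Likelihoods f(0.6 | ·): I: 0.322581; II: 0.0495325.
Posterior ∝ prior × likelihood. Numerator for II: 0.67·0.0495325 = 0.0331868.
Normalizing constant: 0.33·0.322581 + 0.67·0.0495325 = 0.139638.
P(II | observation) = 0.0331868 / 0.139638 = 0.237662.

0.2377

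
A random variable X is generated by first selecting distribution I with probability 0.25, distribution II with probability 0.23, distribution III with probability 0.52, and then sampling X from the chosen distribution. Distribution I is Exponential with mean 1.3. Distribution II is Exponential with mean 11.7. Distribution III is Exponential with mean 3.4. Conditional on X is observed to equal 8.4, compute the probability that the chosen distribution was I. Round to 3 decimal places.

0.013

Likelihoods f(8.4 | ·): I: 0.00120184; II: 0.0416882; III: 0.0248633.
Posterior ∝ prior × likelihood. Numerator for I: 0.25·0.00120184 = 0.00030046.
Normalizing constant: 0.25·0.00120184 + 0.23·0.0416882 + 0.52·0.0248633 = 0.0228176.
P(I | observation) = 0.00030046 / 0.0228176 = 0.0131679.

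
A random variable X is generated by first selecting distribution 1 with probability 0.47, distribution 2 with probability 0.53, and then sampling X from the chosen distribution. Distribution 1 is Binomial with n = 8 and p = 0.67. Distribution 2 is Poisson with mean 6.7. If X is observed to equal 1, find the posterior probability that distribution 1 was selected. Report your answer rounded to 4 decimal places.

0.1972

Likelihoods P(X=1 | ·): 1: 0.00228435; 2: 0.00824711.
Posterior ∝ prior × likelihood. Numerator for 1: 0.47·0.00228435 = 0.00107364.
Normalizing constant: 0.47·0.00228435 + 0.53·0.00824711 = 0.00544461.
P(1 | observation) = 0.00107364 / 0.00544461 = 0.197194.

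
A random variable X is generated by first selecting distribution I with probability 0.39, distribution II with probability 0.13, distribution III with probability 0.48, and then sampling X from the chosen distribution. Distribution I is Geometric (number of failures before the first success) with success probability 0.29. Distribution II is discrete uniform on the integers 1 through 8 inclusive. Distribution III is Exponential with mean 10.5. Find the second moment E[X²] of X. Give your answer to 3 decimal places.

114.785

For each component E[X²] = Var + (mean)², giving I: 14.4364; II: 25.5; III: 220.5.
Overall E[X²] = 0.39·14.4364 + 0.13·25.5 + 0.48·220.5 = 114.785.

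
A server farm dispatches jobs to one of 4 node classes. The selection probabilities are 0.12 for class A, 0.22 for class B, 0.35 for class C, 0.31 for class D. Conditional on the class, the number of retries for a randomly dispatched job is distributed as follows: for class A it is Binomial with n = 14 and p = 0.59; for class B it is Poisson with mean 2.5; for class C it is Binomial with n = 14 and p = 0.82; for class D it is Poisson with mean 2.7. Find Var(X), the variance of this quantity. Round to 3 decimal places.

Per component, A: μ=8.26, E[X²]=71.6142; B: μ=2.5, E[X²]=8.75; C: μ=11.48, E[X²]=133.857; D: μ=2.7, E[X²]=9.99.
E[X] = 0.12·8.26 + 0.22·2.5 + 0.35·11.48 + 0.31·2.7 = 6.3962.
E[X²] = 0.12·71.6142 + 0.22·8.75 + 0.35·133.857 + 0.31·9.99 = 60.4655.
Var(X) = E[X²] − (E[X])² = 60.4655 − 40.9114 = 19.5541.

19.554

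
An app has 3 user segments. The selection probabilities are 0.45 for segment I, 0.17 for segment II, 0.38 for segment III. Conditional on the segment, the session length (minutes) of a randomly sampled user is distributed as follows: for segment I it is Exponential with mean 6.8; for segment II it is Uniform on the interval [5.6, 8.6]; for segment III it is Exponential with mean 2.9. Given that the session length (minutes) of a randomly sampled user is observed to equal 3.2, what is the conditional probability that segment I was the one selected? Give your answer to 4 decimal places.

Likelihoods f(3.2 | ·): I: 0.091858; II: 0; III: 0.114388.
Posterior ∝ prior × likelihood. Numerator for I: 0.45·0.091858 = 0.0413361.
Normalizing constant: 0.45·0.091858 + 0.17·0 + 0.38·0.114388 = 0.0848036.
P(I | observation) = 0.0413361 / 0.0848036 = 0.487434.

0.4874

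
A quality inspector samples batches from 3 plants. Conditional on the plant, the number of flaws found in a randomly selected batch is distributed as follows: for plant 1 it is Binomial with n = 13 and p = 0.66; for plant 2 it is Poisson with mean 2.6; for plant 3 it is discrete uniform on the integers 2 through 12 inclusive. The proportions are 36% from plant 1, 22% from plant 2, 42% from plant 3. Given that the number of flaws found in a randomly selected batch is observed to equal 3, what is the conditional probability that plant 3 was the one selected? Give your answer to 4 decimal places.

0.4406

Likelihoods P(X=3 | ·): 1: 0.00169741; 2: 0.217572; 3: 0.0909091.
Posterior ∝ prior × likelihood. Numerator for 3: 0.42·0.0909091 = 0.0381818.
Normalizing constant: 0.36·0.00169741 + 0.22·0.217572 + 0.42·0.0909091 = 0.0866587.
P(3 | observation) = 0.0381818 / 0.0866587 = 0.4406.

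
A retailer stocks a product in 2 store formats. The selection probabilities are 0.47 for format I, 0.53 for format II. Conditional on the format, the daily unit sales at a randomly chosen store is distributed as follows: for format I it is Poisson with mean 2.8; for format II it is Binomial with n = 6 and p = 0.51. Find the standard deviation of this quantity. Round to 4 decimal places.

1.4586

Per component, I: μ=2.8, E[X²]=10.64; II: μ=3.06, E[X²]=10.863.
E[X] = 0.47·2.8 + 0.53·3.06 = 2.9378.
E[X²] = 0.47·10.64 + 0.53·10.863 = 10.7582.
Var(X) = E[X²] − (E[X])² = 10.7582 − 8.63067 = 2.12752.
SD(X) = √2.12752 = 1.4586.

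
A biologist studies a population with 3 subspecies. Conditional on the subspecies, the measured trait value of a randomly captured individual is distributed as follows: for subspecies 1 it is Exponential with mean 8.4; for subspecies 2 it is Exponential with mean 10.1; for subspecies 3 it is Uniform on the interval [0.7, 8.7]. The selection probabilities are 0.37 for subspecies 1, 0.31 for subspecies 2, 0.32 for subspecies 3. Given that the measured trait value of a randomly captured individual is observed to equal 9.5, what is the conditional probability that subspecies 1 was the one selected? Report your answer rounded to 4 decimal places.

Likelihoods f(9.5 | ·): 1: 0.0384197; 2: 0.0386531; 3: 0.
Posterior ∝ prior × likelihood. Numerator for 1: 0.37·0.0384197 = 0.0142153.
Normalizing constant: 0.37·0.0384197 + 0.31·0.0386531 + 0.32·0 = 0.0261977.
P(1 | observation) = 0.0142153 / 0.0261977 = 0.542615.

0.5426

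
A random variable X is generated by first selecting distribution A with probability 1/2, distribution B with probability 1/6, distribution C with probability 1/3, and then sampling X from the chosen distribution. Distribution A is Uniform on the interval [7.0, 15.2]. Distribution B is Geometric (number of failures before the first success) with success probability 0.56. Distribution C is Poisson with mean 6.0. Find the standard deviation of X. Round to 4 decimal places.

Per component, A: μ=11.1, E[X²]=128.813; B: μ=0.785714, E[X²]=2.02041; C: μ=6, E[X²]=42.
E[X] = 0.5·11.1 + 0.166667·0.785714 + 0.333333·6 = 7.68095.
E[X²] = 0.5·128.813 + 0.166667·2.02041 + 0.333333·42 = 78.7434.
Var(X) = E[X²] − (E[X])² = 78.7434 − 58.997 = 19.7464.
SD(X) = √19.7464 = 4.44369.

4.4437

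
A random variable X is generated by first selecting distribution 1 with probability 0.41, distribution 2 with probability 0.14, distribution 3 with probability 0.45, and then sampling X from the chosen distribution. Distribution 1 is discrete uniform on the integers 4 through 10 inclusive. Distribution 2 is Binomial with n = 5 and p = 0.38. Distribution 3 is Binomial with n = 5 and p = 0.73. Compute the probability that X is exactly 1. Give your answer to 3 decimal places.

0.048

Conditional on each component, P(X = 1): 1: 0; 2: 0.28075; 3: 0.0193976.
By total probability, P(X = 1) = 0.41·0 + 0.14·0.28075 + 0.45·0.0193976 = 0.048034.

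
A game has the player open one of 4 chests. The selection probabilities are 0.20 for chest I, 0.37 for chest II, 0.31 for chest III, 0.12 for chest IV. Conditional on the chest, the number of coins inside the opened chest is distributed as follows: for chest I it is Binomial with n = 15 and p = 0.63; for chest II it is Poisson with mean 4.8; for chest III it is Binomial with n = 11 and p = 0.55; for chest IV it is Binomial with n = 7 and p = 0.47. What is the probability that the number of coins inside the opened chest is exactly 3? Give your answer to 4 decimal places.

0.1050

Conditional on each chest, P(X = 3): I: 0.000748952; II: 0.151691; III: 0.0461607; IV: 0.286725.
By total probability, P(X = 3) = 0.2·0.000748952 + 0.37·0.151691 + 0.31·0.0461607 + 0.12·0.286725 = 0.104992.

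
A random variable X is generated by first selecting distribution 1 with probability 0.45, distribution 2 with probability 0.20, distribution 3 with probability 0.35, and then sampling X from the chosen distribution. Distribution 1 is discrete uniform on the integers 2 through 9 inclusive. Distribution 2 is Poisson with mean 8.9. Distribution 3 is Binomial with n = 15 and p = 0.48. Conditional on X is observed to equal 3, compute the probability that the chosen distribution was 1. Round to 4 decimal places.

Likelihoods P(X=3 | ·): 1: 0.125; 2: 0.016025; 3: 0.0196687.
Posterior ∝ prior × likelihood. Numerator for 1: 0.45·0.125 = 0.05625.
Normalizing constant: 0.45·0.125 + 0.2·0.016025 + 0.35·0.0196687 = 0.066339.
P(1 | observation) = 0.05625 / 0.066339 = 0.847917.

0.8479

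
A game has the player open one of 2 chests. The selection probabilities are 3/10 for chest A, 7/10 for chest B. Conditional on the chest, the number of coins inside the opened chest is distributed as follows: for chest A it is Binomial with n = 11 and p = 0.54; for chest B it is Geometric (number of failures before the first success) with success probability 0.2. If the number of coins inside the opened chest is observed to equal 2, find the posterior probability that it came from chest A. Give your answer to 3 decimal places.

0.047

Likelihoods P(X=2 | ·): A: 0.0147901; B: 0.128.
Posterior ∝ prior × likelihood. Numerator for A: 0.3·0.0147901 = 0.00443703.
Normalizing constant: 0.3·0.0147901 + 0.7·0.128 = 0.094037.
P(A | observation) = 0.00443703 / 0.094037 = 0.0471838.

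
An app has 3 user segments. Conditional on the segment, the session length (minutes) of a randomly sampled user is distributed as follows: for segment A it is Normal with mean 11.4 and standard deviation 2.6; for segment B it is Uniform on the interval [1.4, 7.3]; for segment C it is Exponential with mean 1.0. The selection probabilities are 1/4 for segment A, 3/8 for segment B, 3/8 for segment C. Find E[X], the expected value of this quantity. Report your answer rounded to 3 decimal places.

4.856

Component means — A: 11.4; B: 4.35; C: 1.
E[X] = 0.25·11.4 + 0.375·4.35 + 0.375·1 = 4.85625.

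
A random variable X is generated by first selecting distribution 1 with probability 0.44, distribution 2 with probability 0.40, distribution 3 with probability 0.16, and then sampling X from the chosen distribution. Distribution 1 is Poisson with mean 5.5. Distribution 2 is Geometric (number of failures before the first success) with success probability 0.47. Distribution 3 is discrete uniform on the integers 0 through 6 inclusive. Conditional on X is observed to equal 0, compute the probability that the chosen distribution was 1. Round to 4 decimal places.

0.0085

Likelihoods P(X=0 | ·): 1: 0.00408677; 2: 0.47; 3: 0.142857.
Posterior ∝ prior × likelihood. Numerator for 1: 0.44·0.00408677 = 0.00179818.
Normalizing constant: 0.44·0.00408677 + 0.4·0.47 + 0.16·0.142857 = 0.212655.
P(1 | observation) = 0.00179818 / 0.212655 = 0.00845584.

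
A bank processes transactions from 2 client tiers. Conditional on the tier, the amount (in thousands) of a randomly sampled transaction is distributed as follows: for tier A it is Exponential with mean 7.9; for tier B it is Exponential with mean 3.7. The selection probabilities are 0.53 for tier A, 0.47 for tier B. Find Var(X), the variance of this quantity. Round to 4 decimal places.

43.9057

Per component, A: μ=7.9, E[X²]=124.82; B: μ=3.7, E[X²]=27.38.
E[X] = 0.53·7.9 + 0.47·3.7 = 5.926.
E[X²] = 0.53·124.82 + 0.47·27.38 = 79.0232.
Var(X) = E[X²] − (E[X])² = 79.0232 − 35.1175 = 43.9057.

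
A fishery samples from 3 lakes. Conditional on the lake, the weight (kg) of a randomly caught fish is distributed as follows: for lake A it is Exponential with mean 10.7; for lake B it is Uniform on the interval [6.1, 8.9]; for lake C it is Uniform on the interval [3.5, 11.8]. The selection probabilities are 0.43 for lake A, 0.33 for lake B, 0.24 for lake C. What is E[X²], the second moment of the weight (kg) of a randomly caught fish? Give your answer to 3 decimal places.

132.663

For each component E[X²] = Var + (mean)², giving A: 228.98; B: 56.9033; C: 64.2633.
Overall E[X²] = 0.43·228.98 + 0.33·56.9033 + 0.24·64.2633 = 132.663.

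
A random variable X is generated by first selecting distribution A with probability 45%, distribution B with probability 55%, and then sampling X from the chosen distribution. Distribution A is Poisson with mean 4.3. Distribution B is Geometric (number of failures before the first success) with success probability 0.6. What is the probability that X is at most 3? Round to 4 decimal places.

Conditional on each component, P(X ≤ 3): A: 0.377154; B: 0.9744.
By total probability, P(X ≤ 3) = 0.45·0.377154 + 0.55·0.9744 = 0.705639.

0.7056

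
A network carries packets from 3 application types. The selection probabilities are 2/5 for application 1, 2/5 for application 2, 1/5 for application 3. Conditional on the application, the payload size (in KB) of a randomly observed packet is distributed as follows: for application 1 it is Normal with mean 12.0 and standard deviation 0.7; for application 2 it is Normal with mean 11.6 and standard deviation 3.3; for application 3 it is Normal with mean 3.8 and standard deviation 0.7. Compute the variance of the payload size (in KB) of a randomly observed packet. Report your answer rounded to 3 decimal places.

Per component, 1: μ=12, E[X²]=144.49; 2: μ=11.6, E[X²]=145.45; 3: μ=3.8, E[X²]=14.93.
E[X] = 0.4·12 + 0.4·11.6 + 0.2·3.8 = 10.2.
E[X²] = 0.4·144.49 + 0.4·145.45 + 0.2·14.93 = 118.962.
Var(X) = E[X²] − (E[X])² = 118.962 − 104.04 = 14.922.

14.922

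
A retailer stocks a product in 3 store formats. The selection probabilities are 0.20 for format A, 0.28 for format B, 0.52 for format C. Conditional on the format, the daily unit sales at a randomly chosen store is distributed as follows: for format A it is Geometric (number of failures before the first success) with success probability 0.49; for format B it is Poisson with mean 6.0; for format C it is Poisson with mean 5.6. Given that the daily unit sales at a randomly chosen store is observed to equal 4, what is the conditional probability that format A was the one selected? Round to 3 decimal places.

Likelihoods P(X=4 | ·): A: 0.0331495; B: 0.133853; C: 0.151528.
Posterior ∝ prior × likelihood. Numerator for A: 0.2·0.0331495 = 0.0066299.
Normalizing constant: 0.2·0.0331495 + 0.28·0.133853 + 0.52·0.151528 = 0.122903.
P(A | observation) = 0.0066299 / 0.122903 = 0.0539441.

0.054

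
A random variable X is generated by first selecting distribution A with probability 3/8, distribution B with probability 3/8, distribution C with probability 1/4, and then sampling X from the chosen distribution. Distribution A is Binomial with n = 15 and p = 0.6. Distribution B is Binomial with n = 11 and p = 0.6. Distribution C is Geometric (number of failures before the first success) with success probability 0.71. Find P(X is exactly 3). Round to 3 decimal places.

0.014

Conditional on each component, P(X = 3): A: 0.00164886; B: 0.023357; C: 0.0173162.
By total probability, P(X = 3) = 0.375·0.00164886 + 0.375·0.023357 + 0.25·0.0173162 = 0.0137063.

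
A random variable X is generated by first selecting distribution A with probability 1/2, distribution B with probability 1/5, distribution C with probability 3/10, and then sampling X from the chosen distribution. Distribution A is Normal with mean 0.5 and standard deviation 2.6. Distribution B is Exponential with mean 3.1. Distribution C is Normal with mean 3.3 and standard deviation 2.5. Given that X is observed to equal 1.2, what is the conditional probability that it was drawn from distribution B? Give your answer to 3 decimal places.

Likelihoods f(1.2 | ·): A: 0.147978; B: 0.21904; C: 0.112138.
Posterior ∝ prior × likelihood. Numerator for B: 0.2·0.21904 = 0.0438081.
Normalizing constant: 0.5·0.147978 + 0.2·0.21904 + 0.3·0.112138 = 0.151438.
P(B | observation) = 0.0438081 / 0.151438 = 0.28928.

0.289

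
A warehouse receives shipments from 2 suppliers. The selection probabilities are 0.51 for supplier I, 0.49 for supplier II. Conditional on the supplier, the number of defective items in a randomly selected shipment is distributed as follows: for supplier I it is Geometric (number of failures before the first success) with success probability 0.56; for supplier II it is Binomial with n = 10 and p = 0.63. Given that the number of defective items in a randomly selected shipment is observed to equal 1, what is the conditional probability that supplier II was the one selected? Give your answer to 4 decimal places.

Likelihoods P(X=1 | ·): I: 0.2464; II: 0.000818759.
Posterior ∝ prior × likelihood. Numerator for II: 0.49·0.000818759 = 0.000401192.
Normalizing constant: 0.51·0.2464 + 0.49·0.000818759 = 0.126065.
P(II | observation) = 0.000401192 / 0.126065 = 0.00318242.

0.0032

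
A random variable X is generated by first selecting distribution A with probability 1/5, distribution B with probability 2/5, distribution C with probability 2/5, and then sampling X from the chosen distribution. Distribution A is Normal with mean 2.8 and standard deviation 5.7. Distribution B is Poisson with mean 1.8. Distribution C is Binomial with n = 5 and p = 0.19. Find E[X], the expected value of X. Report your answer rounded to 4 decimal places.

1.6600

Component means — A: 2.8; B: 1.8; C: 0.95.
E[X] = 0.2·2.8 + 0.4·1.8 + 0.4·0.95 = 1.66.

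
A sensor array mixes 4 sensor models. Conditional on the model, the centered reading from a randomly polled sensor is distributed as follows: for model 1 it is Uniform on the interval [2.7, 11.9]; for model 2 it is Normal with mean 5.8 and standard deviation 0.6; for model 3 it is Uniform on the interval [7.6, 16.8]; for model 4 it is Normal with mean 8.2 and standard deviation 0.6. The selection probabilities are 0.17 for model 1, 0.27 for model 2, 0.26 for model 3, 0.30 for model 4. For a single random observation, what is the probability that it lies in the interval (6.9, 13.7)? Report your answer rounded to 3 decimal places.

Conditional on each model, P(6.9 < X < 13.7): 1: 0.543478; 2: 0.0333765; 3: 0.663043; 4: 0.98487.
By total probability, P(6.9 < X < 13.7) = 0.17·0.543478 + 0.27·0.0333765 + 0.26·0.663043 + 0.3·0.98487 = 0.569255.

0.569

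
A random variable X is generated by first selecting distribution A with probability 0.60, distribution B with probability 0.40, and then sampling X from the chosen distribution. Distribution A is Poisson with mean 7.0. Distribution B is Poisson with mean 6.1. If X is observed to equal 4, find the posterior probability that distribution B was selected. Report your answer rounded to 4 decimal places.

Likelihoods P(X=4 | ·): A: 0.0912262; B: 0.129393.
Posterior ∝ prior × likelihood. Numerator for B: 0.4·0.129393 = 0.0517573.
Normalizing constant: 0.6·0.0912262 + 0.4·0.129393 = 0.106493.
P(B | observation) = 0.0517573 / 0.106493 = 0.486016.

0.4860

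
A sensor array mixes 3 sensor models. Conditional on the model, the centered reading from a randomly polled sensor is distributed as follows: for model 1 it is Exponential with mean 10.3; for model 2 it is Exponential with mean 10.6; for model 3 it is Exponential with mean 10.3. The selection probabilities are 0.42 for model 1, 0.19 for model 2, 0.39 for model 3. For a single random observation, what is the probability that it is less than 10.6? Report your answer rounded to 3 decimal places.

Conditional on each model, P(X < 10.6): 1: 0.642681; 2: 0.632121; 3: 0.642681.
By total probability, P(X < 10.6) = 0.42·0.642681 + 0.19·0.632121 + 0.39·0.642681 = 0.640674.

0.641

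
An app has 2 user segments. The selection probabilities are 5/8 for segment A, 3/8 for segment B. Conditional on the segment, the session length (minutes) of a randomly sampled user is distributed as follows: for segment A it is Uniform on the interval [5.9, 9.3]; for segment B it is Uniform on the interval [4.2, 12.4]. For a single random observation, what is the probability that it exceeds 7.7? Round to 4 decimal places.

0.5091

Conditional on each segment, P(X > 7.7): A: 0.470588; B: 0.573171.
By total probability, P(X > 7.7) = 0.625·0.470588 + 0.375·0.573171 = 0.509057.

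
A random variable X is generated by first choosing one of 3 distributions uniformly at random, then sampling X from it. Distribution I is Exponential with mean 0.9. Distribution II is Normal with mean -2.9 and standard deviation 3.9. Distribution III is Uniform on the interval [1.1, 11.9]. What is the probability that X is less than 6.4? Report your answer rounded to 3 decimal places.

0.827

Conditional on each component, P(X < 6.4): I: 0.999184; II: 0.991452; III: 0.490741.
By total probability, P(X < 6.4) = 0.333333·0.999184 + 0.333333·0.991452 + 0.333333·0.490741 = 0.827125.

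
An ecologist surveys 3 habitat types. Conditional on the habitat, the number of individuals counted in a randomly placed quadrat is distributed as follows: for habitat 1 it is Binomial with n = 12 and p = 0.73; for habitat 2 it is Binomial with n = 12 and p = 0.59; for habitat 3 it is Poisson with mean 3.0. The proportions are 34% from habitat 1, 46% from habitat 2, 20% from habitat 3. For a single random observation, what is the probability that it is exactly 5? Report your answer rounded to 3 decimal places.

0.077

Conditional on each habitat, P(X = 5): 1: 0.0171746; 2: 0.110274; 3: 0.100819.
By total probability, P(X = 5) = 0.34·0.0171746 + 0.46·0.110274 + 0.2·0.100819 = 0.0767291.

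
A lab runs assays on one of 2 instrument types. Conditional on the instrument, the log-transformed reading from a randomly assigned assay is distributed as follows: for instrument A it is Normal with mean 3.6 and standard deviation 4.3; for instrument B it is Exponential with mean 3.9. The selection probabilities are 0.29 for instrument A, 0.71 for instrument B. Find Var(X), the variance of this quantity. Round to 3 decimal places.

16.180

Per component, A: μ=3.6, E[X²]=31.45; B: μ=3.9, E[X²]=30.42.
E[X] = 0.29·3.6 + 0.71·3.9 = 3.813.
E[X²] = 0.29·31.45 + 0.71·30.42 = 30.7187.
Var(X) = E[X²] − (E[X])² = 30.7187 − 14.539 = 16.1797.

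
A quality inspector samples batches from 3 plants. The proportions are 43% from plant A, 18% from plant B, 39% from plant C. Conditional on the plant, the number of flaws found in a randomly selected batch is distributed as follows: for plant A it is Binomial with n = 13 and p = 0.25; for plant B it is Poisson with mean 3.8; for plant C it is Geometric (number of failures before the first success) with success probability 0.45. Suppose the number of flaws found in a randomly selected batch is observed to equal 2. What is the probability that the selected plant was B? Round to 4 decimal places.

0.1703

Likelihoods P(X=2 | ·): A: 0.205896; B: 0.161517; C: 0.136125.
Posterior ∝ prior × likelihood. Numerator for B: 0.18·0.161517 = 0.0290731.
Normalizing constant: 0.43·0.205896 + 0.18·0.161517 + 0.39·0.136125 = 0.170697.
P(B | observation) = 0.0290731 / 0.170697 = 0.170319.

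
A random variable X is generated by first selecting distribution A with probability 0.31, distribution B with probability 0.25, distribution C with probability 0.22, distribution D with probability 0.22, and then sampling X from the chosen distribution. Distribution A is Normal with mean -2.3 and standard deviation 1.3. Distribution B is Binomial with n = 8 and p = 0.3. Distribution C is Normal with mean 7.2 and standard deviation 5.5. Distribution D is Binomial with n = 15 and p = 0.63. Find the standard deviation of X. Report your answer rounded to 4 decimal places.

5.4678

Per component, A: μ=-2.3, E[X²]=6.98; B: μ=2.4, E[X²]=7.44; C: μ=7.2, E[X²]=82.09; D: μ=9.45, E[X²]=92.799.
E[X] = 0.31·-2.3 + 0.25·2.4 + 0.22·7.2 + 0.22·9.45 = 3.55.
E[X²] = 0.31·6.98 + 0.25·7.44 + 0.22·82.09 + 0.22·92.799 = 42.4994.
Var(X) = E[X²] − (E[X])² = 42.4994 − 12.6025 = 29.8969.
SD(X) = √29.8969 = 5.4678.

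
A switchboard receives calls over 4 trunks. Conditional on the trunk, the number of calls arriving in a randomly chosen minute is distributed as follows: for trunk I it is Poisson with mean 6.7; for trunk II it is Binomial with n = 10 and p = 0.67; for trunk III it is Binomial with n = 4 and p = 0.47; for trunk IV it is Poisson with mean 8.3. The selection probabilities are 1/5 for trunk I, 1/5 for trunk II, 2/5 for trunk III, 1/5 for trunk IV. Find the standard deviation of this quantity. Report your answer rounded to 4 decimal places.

3.3257

Per component, I: μ=6.7, E[X²]=51.59; II: μ=6.7, E[X²]=47.101; III: μ=1.88, E[X²]=4.5308; IV: μ=8.3, E[X²]=77.19.
E[X] = 0.2·6.7 + 0.2·6.7 + 0.4·1.88 + 0.2·8.3 = 5.092.
E[X²] = 0.2·51.59 + 0.2·47.101 + 0.4·4.5308 + 0.2·77.19 = 36.9885.
Var(X) = E[X²] − (E[X])² = 36.9885 − 25.9285 = 11.0601.
SD(X) = √11.0601 = 3.32567.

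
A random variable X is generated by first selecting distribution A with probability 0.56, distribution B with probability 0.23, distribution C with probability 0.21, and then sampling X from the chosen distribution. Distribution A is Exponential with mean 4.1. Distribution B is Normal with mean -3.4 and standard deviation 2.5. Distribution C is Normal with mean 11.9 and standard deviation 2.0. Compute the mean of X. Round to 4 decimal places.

Component means — A: 4.1; B: -3.4; C: 11.9.
E[X] = 0.56·4.1 + 0.23·-3.4 + 0.21·11.9 = 4.013.

4.0130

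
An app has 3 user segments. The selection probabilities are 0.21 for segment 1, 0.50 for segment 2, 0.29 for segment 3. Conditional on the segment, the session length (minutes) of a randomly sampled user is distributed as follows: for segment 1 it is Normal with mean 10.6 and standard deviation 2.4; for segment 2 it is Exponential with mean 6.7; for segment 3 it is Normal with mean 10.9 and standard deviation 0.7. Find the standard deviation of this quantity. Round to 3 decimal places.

5.287

Per component, 1: μ=10.6, E[X²]=118.12; 2: μ=6.7, E[X²]=89.78; 3: μ=10.9, E[X²]=119.3.
E[X] = 0.21·10.6 + 0.5·6.7 + 0.29·10.9 = 8.737.
E[X²] = 0.21·118.12 + 0.5·89.78 + 0.29·119.3 = 104.292.
Var(X) = E[X²] − (E[X])² = 104.292 − 76.3352 = 27.957.
SD(X) = √27.957 = 5.28744.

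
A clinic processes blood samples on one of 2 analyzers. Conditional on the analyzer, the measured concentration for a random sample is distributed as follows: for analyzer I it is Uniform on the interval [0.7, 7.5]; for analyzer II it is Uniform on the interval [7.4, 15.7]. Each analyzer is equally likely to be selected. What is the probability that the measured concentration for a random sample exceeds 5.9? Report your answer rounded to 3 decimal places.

Conditional on each analyzer, P(X > 5.9): I: 0.235294; II: 1.
By total probability, P(X > 5.9) = 0.5·0.235294 + 0.5·1 = 0.617647.

0.618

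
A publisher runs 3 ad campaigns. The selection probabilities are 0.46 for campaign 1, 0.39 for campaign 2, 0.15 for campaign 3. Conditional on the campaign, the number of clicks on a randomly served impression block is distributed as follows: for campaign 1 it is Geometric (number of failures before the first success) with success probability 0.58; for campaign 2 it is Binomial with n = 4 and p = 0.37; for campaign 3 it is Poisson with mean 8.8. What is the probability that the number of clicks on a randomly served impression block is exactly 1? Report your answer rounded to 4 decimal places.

Conditional on each campaign, P(X = 1): 1: 0.2436; 2: 0.37007; 3: 0.00132645.
By total probability, P(X = 1) = 0.46·0.2436 + 0.39·0.37007 + 0.15·0.00132645 = 0.256582.

0.2566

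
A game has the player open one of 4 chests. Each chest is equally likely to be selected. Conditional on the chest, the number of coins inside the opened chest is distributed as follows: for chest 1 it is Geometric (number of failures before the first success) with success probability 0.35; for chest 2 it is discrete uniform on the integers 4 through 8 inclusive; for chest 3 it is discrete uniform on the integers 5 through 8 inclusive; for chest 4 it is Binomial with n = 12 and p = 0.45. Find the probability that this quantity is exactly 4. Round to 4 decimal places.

0.1081

Conditional on each chest, P(X = 4): 1: 0.0624772; 2: 0.2; 3: 0; 4: 0.169964.
By total probability, P(X = 4) = 0.25·0.0624772 + 0.25·0.2 + 0.25·0 + 0.25·0.169964 = 0.10811.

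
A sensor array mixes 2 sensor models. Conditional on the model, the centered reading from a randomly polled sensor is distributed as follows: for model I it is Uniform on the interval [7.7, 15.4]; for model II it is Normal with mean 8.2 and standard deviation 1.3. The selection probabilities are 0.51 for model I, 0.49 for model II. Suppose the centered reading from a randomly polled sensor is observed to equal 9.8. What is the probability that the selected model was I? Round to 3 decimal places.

Likelihoods f(9.8 | ·): I: 0.12987; II: 0.143891.
Posterior ∝ prior × likelihood. Numerator for I: 0.51·0.12987 = 0.0662338.
Normalizing constant: 0.51·0.12987 + 0.49·0.143891 = 0.13674.
P(I | observation) = 0.0662338 / 0.13674 = 0.484376.

0.484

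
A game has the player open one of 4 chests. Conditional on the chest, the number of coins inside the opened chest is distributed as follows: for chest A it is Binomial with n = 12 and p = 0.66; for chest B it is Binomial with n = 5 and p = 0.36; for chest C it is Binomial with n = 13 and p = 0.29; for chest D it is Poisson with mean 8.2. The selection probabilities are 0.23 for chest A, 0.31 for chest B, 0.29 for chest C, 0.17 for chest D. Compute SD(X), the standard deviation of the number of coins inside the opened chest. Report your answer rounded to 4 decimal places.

Per component, A: μ=7.92, E[X²]=65.4192; B: μ=1.8, E[X²]=4.392; C: μ=3.77, E[X²]=16.8896; D: μ=8.2, E[X²]=75.44.
E[X] = 0.23·7.92 + 0.31·1.8 + 0.29·3.77 + 0.17·8.2 = 4.8669.
E[X²] = 0.23·65.4192 + 0.31·4.392 + 0.29·16.8896 + 0.17·75.44 = 34.1307.
Var(X) = E[X²] − (E[X])² = 34.1307 − 23.6867 = 10.444.
SD(X) = √10.444 = 3.23172.

3.2317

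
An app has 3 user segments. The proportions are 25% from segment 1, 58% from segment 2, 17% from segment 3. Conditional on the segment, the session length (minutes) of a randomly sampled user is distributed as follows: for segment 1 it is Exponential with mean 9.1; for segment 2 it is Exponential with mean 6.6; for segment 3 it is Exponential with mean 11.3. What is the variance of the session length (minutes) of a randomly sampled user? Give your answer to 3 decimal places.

Per component, 1: μ=9.1, E[X²]=165.62; 2: μ=6.6, E[X²]=87.12; 3: μ=11.3, E[X²]=255.38.
E[X] = 0.25·9.1 + 0.58·6.6 + 0.17·11.3 = 8.024.
E[X²] = 0.25·165.62 + 0.58·87.12 + 0.17·255.38 = 135.349.
Var(X) = E[X²] − (E[X])² = 135.349 − 64.3846 = 70.9646.

70.965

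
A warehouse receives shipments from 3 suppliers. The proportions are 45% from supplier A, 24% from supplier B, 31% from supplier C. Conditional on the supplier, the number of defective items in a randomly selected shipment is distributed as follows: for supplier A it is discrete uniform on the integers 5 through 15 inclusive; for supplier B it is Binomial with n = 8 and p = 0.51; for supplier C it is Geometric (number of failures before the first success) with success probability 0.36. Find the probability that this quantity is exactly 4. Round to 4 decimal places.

0.0842

Conditional on each supplier, P(X = 4): A: 0; B: 0.273; C: 0.060398.
By total probability, P(X = 4) = 0.45·0 + 0.24·0.273 + 0.31·0.060398 = 0.0842434.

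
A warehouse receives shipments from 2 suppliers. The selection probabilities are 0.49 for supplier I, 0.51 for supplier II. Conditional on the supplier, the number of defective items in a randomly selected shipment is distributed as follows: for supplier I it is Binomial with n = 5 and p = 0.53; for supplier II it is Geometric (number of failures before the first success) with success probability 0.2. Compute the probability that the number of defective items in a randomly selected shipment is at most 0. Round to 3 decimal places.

0.113

Conditional on each supplier, P(X ≤ 0): I: 0.0229345; II: 0.2.
By total probability, P(X ≤ 0) = 0.49·0.0229345 + 0.51·0.2 = 0.113238.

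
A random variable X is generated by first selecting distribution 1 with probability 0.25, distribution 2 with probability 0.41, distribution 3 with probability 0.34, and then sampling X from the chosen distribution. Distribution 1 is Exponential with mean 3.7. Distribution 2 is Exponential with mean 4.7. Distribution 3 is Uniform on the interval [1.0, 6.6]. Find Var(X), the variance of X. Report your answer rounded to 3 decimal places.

13.584

Per component, 1: μ=3.7, E[X²]=27.38; 2: μ=4.7, E[X²]=44.18; 3: μ=3.8, E[X²]=17.0533.
E[X] = 0.25·3.7 + 0.41·4.7 + 0.34·3.8 = 4.144.
E[X²] = 0.25·27.38 + 0.41·44.18 + 0.34·17.0533 = 30.7569.
Var(X) = E[X²] − (E[X])² = 30.7569 − 17.1727 = 13.5842.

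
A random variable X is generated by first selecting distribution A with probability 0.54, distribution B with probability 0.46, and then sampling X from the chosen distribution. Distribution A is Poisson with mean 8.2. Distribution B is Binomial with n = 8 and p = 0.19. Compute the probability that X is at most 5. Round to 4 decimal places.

0.5533

Conditional on each component, P(X ≤ 5): A: 0.173594; B: 0.999076.
By total probability, P(X ≤ 5) = 0.54·0.173594 + 0.46·0.999076 = 0.553316.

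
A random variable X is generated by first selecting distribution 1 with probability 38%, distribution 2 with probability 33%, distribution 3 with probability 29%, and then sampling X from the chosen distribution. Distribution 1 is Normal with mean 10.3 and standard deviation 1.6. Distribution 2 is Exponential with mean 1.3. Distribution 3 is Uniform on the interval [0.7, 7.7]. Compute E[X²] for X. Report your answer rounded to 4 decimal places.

48.7022

For each component E[X²] = Var + (mean)², giving 1: 108.65; 2: 3.38; 3: 21.7233.
Overall E[X²] = 0.38·108.65 + 0.33·3.38 + 0.29·21.7233 = 48.7022.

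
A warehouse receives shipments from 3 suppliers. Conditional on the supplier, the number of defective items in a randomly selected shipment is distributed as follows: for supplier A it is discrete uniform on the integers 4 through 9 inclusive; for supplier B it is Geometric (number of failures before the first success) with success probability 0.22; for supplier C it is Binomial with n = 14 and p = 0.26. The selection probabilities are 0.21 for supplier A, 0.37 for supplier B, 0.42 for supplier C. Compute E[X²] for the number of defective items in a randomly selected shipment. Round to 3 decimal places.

For each component E[X²] = Var + (mean)², giving A: 45.1667; B: 28.686; C: 15.9432.
Overall E[X²] = 0.21·45.1667 + 0.37·28.686 + 0.42·15.9432 = 26.7949.

26.795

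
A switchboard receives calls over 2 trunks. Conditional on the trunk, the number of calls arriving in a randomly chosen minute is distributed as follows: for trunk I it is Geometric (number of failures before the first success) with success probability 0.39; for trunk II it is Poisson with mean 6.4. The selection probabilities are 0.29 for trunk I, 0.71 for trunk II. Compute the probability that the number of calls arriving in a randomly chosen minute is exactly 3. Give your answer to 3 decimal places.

Conditional on each trunk, P(X = 3): I: 0.0885226; II: 0.0725945.
By total probability, P(X = 3) = 0.29·0.0885226 + 0.71·0.0725945 = 0.0772137.

0.077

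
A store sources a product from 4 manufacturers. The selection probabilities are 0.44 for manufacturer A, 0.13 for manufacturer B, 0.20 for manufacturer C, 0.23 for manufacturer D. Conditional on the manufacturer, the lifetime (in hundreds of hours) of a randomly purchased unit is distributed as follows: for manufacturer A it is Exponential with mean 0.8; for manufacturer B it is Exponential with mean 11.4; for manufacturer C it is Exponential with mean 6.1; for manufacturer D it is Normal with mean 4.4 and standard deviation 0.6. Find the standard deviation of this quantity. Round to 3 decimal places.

Per component, A: μ=0.8, E[X²]=1.28; B: μ=11.4, E[X²]=259.92; C: μ=6.1, E[X²]=74.42; D: μ=4.4, E[X²]=19.72.
E[X] = 0.44·0.8 + 0.13·11.4 + 0.2·6.1 + 0.23·4.4 = 4.066.
E[X²] = 0.44·1.28 + 0.13·259.92 + 0.2·74.42 + 0.23·19.72 = 53.7724.
Var(X) = E[X²] − (E[X])² = 53.7724 − 16.5324 = 37.24.
SD(X) = √37.24 = 6.10246.

6.102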